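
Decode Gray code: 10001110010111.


Gray code: 10001110010111
MSB stays the same: 1
Each subsequent bit = prev_binary XOR current_gray:
  B[1] = 1 XOR 0 = 1
  B[2] = 1 XOR 0 = 1
  B[3] = 1 XOR 0 = 1
  B[4] = 1 XOR 1 = 0
  B[5] = 0 XOR 1 = 1
  B[6] = 1 XOR 1 = 0
  B[7] = 0 XOR 0 = 0
  B[8] = 0 XOR 0 = 0
  B[9] = 0 XOR 1 = 1
  B[10] = 1 XOR 0 = 1
  B[11] = 1 XOR 1 = 0
  B[12] = 0 XOR 1 = 1
  B[13] = 1 XOR 1 = 0
= 11110100011010 (15642 decimal)


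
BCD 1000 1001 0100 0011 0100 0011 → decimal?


Each 4-bit group → digit:
  1000 → 8
  1001 → 9
  0100 → 4
  0011 → 3
  0100 → 4
  0011 → 3
= 894343


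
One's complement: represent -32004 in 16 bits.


Original: 0111110100000100
Invert all bits:
  bit 0: 0 → 1
  bit 1: 1 → 0
  bit 2: 1 → 0
  bit 3: 1 → 0
  bit 4: 1 → 0
  bit 5: 1 → 0
  bit 6: 0 → 1
  bit 7: 1 → 0
  bit 8: 0 → 1
  bit 9: 0 → 1
  bit 10: 0 → 1
  bit 11: 0 → 1
  bit 12: 0 → 1
  bit 13: 1 → 0
  bit 14: 0 → 1
  bit 15: 0 → 1
= 1000001011111011


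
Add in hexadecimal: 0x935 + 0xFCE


Align and add column by column (LSB to MSB, each column mod 16 with carry):
  0935
+ 0FCE
  ----
  col 0: 5(5) + E(14) + 0 (carry in) = 19 → 3(3), carry out 1
  col 1: 3(3) + C(12) + 1 (carry in) = 16 → 0(0), carry out 1
  col 2: 9(9) + F(15) + 1 (carry in) = 25 → 9(9), carry out 1
  col 3: 0(0) + 0(0) + 1 (carry in) = 1 → 1(1), carry out 0
Reading digits MSB→LSB: 1903
Strip leading zeros: 1903
= 0x1903


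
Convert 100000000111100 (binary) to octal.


Group into 3-bit groups: 100000000111100
  100 = 4
  000 = 0
  000 = 0
  111 = 7
  100 = 4
= 0o40074


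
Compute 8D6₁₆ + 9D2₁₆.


Align and add column by column (LSB to MSB, each column mod 16 with carry):
  08D6
+ 09D2
  ----
  col 0: 6(6) + 2(2) + 0 (carry in) = 8 → 8(8), carry out 0
  col 1: D(13) + D(13) + 0 (carry in) = 26 → A(10), carry out 1
  col 2: 8(8) + 9(9) + 1 (carry in) = 18 → 2(2), carry out 1
  col 3: 0(0) + 0(0) + 1 (carry in) = 1 → 1(1), carry out 0
Reading digits MSB→LSB: 12A8
Strip leading zeros: 12A8
= 0x12A8


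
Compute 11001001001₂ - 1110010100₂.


Align and subtract column by column (LSB to MSB, borrowing when needed):
  11001001001
- 01110010100
  -----------
  col 0: (1 - 0 borrow-in) - 0 → 1 - 0 = 1, borrow out 0
  col 1: (0 - 0 borrow-in) - 0 → 0 - 0 = 0, borrow out 0
  col 2: (0 - 0 borrow-in) - 1 → borrow from next column: (0+2) - 1 = 1, borrow out 1
  col 3: (1 - 1 borrow-in) - 0 → 0 - 0 = 0, borrow out 0
  col 4: (0 - 0 borrow-in) - 1 → borrow from next column: (0+2) - 1 = 1, borrow out 1
  col 5: (0 - 1 borrow-in) - 0 → borrow from next column: (-1+2) - 0 = 1, borrow out 1
  col 6: (1 - 1 borrow-in) - 0 → 0 - 0 = 0, borrow out 0
  col 7: (0 - 0 borrow-in) - 1 → borrow from next column: (0+2) - 1 = 1, borrow out 1
  col 8: (0 - 1 borrow-in) - 1 → borrow from next column: (-1+2) - 1 = 0, borrow out 1
  col 9: (1 - 1 borrow-in) - 1 → borrow from next column: (0+2) - 1 = 1, borrow out 1
  col 10: (1 - 1 borrow-in) - 0 → 0 - 0 = 0, borrow out 0
Reading bits MSB→LSB: 01010110101
Strip leading zeros: 1010110101
= 1010110101


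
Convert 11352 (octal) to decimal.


Positional values:
Position 0: 2 × 8^0 = 2
Position 1: 5 × 8^1 = 40
Position 2: 3 × 8^2 = 192
Position 3: 1 × 8^3 = 512
Position 4: 1 × 8^4 = 4096
Sum = 2 + 40 + 192 + 512 + 4096
= 4842


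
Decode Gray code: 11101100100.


Gray code: 11101100100
MSB stays the same: 1
Each subsequent bit = prev_binary XOR current_gray:
  B[1] = 1 XOR 1 = 0
  B[2] = 0 XOR 1 = 1
  B[3] = 1 XOR 0 = 1
  B[4] = 1 XOR 1 = 0
  B[5] = 0 XOR 1 = 1
  B[6] = 1 XOR 0 = 1
  B[7] = 1 XOR 0 = 1
  B[8] = 1 XOR 1 = 0
  B[9] = 0 XOR 0 = 0
  B[10] = 0 XOR 0 = 0
= 10110111000 (1464 decimal)


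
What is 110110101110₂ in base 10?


Positional values:
Bit 1: 1 × 2^1 = 2
Bit 2: 1 × 2^2 = 4
Bit 3: 1 × 2^3 = 8
Bit 5: 1 × 2^5 = 32
Bit 7: 1 × 2^7 = 128
Bit 8: 1 × 2^8 = 256
Bit 10: 1 × 2^10 = 1024
Bit 11: 1 × 2^11 = 2048
Sum = 2 + 4 + 8 + 32 + 128 + 256 + 1024 + 2048
= 3502


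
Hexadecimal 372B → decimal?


Positional values:
Position 0: B × 16^0 = 11 × 1 = 11
Position 1: 2 × 16^1 = 2 × 16 = 32
Position 2: 7 × 16^2 = 7 × 256 = 1792
Position 3: 3 × 16^3 = 3 × 4096 = 12288
Sum = 11 + 32 + 1792 + 12288
= 14123


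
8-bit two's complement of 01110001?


Original: 01110001
Step 1 - Invert all bits: 10001110
Step 2 - Add 1: 10001110 + 1
= 10001111 (represents -113)


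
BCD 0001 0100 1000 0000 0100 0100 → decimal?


Each 4-bit group → digit:
  0001 → 1
  0100 → 4
  1000 → 8
  0000 → 0
  0100 → 4
  0100 → 4
= 148044


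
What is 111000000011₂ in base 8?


Group into 3-bit groups: 111000000011
  111 = 7
  000 = 0
  000 = 0
  011 = 3
= 0o7003


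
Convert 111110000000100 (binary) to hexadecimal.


Group into 4-bit nibbles: 0111110000000100
  0111 = 7
  1100 = C
  0000 = 0
  0100 = 4
= 0x7C04


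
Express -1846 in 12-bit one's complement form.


Original: 011100110110
Invert all bits:
  bit 0: 0 → 1
  bit 1: 1 → 0
  bit 2: 1 → 0
  bit 3: 1 → 0
  bit 4: 0 → 1
  bit 5: 0 → 1
  bit 6: 1 → 0
  bit 7: 1 → 0
  bit 8: 0 → 1
  bit 9: 1 → 0
  bit 10: 1 → 0
  bit 11: 0 → 1
= 100011001001


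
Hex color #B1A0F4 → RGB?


Hex: #B1A0F4
R = B1₁₆ = 177
G = A0₁₆ = 160
B = F4₁₆ = 244
= RGB(177, 160, 244)


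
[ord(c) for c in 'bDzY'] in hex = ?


String: 'bDzY'  (4 characters)
Per-character ASCII lookup:
  'b': lowercase starts at 97: 'b' = 97 + 1 = 98 → 0x62
  'D': uppercase starts at 65: 'D' = 65 + 3 = 68 → 0x44
  'z': lowercase starts at 97: 'z' = 97 + 25 = 122 → 0x7A
  'Y': uppercase starts at 65: 'Y' = 65 + 24 = 89 → 0x59
= 0x62 0x44 0x7A 0x59


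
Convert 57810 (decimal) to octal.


Divide by 8 repeatedly:
57810 ÷ 8 = 7226 remainder 2
7226 ÷ 8 = 903 remainder 2
903 ÷ 8 = 112 remainder 7
112 ÷ 8 = 14 remainder 0
14 ÷ 8 = 1 remainder 6
1 ÷ 8 = 0 remainder 1
Reading remainders bottom-up:
= 0o160722


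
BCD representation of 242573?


Each digit → 4-bit binary:
  2 → 0010
  4 → 0100
  2 → 0010
  5 → 0101
  7 → 0111
  3 → 0011
= 0010 0100 0010 0101 0111 0011


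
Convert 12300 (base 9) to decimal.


Positional values (base 9):
  0 × 9^0 = 0 × 1 = 0
  0 × 9^1 = 0 × 9 = 0
  3 × 9^2 = 3 × 81 = 243
  2 × 9^3 = 2 × 729 = 1458
  1 × 9^4 = 1 × 6561 = 6561
Sum = 0 + 0 + 243 + 1458 + 6561
= 8262


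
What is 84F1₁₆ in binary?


Each hex digit → 4 binary bits:
  8 = 1000
  4 = 0100
  F = 1111
  1 = 0001
Concatenate: 1000 0100 1111 0001
= 1000010011110001


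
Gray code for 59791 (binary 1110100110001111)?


Binary: 1110100110001111
Gray code: G = B XOR (B >> 1)
B >> 1 = 0111010011000111
1110100110001111 XOR 0111010011000111:
  1 XOR 0 = 1
  1 XOR 1 = 0
  1 XOR 1 = 0
  0 XOR 1 = 1
  1 XOR 0 = 1
  0 XOR 1 = 1
  0 XOR 0 = 0
  1 XOR 0 = 1
  1 XOR 1 = 0
  0 XOR 1 = 1
  0 XOR 0 = 0
  0 XOR 0 = 0
  1 XOR 0 = 1
  1 XOR 1 = 0
  1 XOR 1 = 0
  1 XOR 1 = 0
= 1001110101001000


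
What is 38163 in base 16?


Divide by 16 repeatedly:
38163 ÷ 16 = 2385 remainder 3 (3)
2385 ÷ 16 = 149 remainder 1 (1)
149 ÷ 16 = 9 remainder 5 (5)
9 ÷ 16 = 0 remainder 9 (9)
Reading remainders bottom-up:
= 0x9513


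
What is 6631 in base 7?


Divide by 7 repeatedly:
6631 ÷ 7 = 947 remainder 2
947 ÷ 7 = 135 remainder 2
135 ÷ 7 = 19 remainder 2
19 ÷ 7 = 2 remainder 5
2 ÷ 7 = 0 remainder 2
Reading remainders bottom-up:
= 25222


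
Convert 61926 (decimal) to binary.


Divide by 2 repeatedly:
61926 ÷ 2 = 30963 remainder 0
30963 ÷ 2 = 15481 remainder 1
15481 ÷ 2 = 7740 remainder 1
7740 ÷ 2 = 3870 remainder 0
3870 ÷ 2 = 1935 remainder 0
1935 ÷ 2 = 967 remainder 1
967 ÷ 2 = 483 remainder 1
483 ÷ 2 = 241 remainder 1
241 ÷ 2 = 120 remainder 1
120 ÷ 2 = 60 remainder 0
60 ÷ 2 = 30 remainder 0
30 ÷ 2 = 15 remainder 0
15 ÷ 2 = 7 remainder 1
7 ÷ 2 = 3 remainder 1
3 ÷ 2 = 1 remainder 1
1 ÷ 2 = 0 remainder 1
Reading remainders bottom-up:
= 1111000111100110


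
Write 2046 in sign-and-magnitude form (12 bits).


Sign bit: 0 (positive)
Magnitude: 2046 = 11111111110
= 011111111110


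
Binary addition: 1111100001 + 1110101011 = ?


Align and add column by column (LSB to MSB, carry propagating):
  01111100001
+ 01110101011
  -----------
  col 0: 1 + 1 + 0 (carry in) = 2 → bit 0, carry out 1
  col 1: 0 + 1 + 1 (carry in) = 2 → bit 0, carry out 1
  col 2: 0 + 0 + 1 (carry in) = 1 → bit 1, carry out 0
  col 3: 0 + 1 + 0 (carry in) = 1 → bit 1, carry out 0
  col 4: 0 + 0 + 0 (carry in) = 0 → bit 0, carry out 0
  col 5: 1 + 1 + 0 (carry in) = 2 → bit 0, carry out 1
  col 6: 1 + 0 + 1 (carry in) = 2 → bit 0, carry out 1
  col 7: 1 + 1 + 1 (carry in) = 3 → bit 1, carry out 1
  col 8: 1 + 1 + 1 (carry in) = 3 → bit 1, carry out 1
  col 9: 1 + 1 + 1 (carry in) = 3 → bit 1, carry out 1
  col 10: 0 + 0 + 1 (carry in) = 1 → bit 1, carry out 0
Reading bits MSB→LSB: 11110001100
Strip leading zeros: 11110001100
= 11110001100


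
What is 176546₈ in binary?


Each octal digit → 3 binary bits:
  1 = 001
  7 = 111
  6 = 110
  5 = 101
  4 = 100
  6 = 110
Concatenate: 001 111 110 101 100 110
= 001111110101100110


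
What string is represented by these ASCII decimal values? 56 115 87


Codes (decimal): 56 115 87
Per-code ASCII lookup:
  56  (range 48-57: digits, 56 - 48 = 8) → '8'
  115  (range 97-122: lowercase, 115 - 97 = 18) → 's'
  87  (range 65-90: uppercase, 87 - 65 = 22) → 'W'
= '8sW'


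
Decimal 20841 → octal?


Divide by 8 repeatedly:
20841 ÷ 8 = 2605 remainder 1
2605 ÷ 8 = 325 remainder 5
325 ÷ 8 = 40 remainder 5
40 ÷ 8 = 5 remainder 0
5 ÷ 8 = 0 remainder 5
Reading remainders bottom-up:
= 0o50551


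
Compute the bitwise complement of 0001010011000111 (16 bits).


Original: 0001010011000111
Invert all bits:
  bit 0: 0 → 1
  bit 1: 0 → 1
  bit 2: 0 → 1
  bit 3: 1 → 0
  bit 4: 0 → 1
  bit 5: 1 → 0
  bit 6: 0 → 1
  bit 7: 0 → 1
  bit 8: 1 → 0
  bit 9: 1 → 0
  bit 10: 0 → 1
  bit 11: 0 → 1
  bit 12: 0 → 1
  bit 13: 1 → 0
  bit 14: 1 → 0
  bit 15: 1 → 0
= 1110101100111000


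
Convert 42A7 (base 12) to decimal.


Positional values (base 12):
  7 × 12^0 = 7 × 1 = 7
  A × 12^1 = 10 × 12 = 120
  2 × 12^2 = 2 × 144 = 288
  4 × 12^3 = 4 × 1728 = 6912
Sum = 7 + 120 + 288 + 6912
= 7327


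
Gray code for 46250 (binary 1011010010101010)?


Binary: 1011010010101010
Gray code: G = B XOR (B >> 1)
B >> 1 = 0101101001010101
1011010010101010 XOR 0101101001010101:
  1 XOR 0 = 1
  0 XOR 1 = 1
  1 XOR 0 = 1
  1 XOR 1 = 0
  0 XOR 1 = 1
  1 XOR 0 = 1
  0 XOR 1 = 1
  0 XOR 0 = 0
  1 XOR 0 = 1
  0 XOR 1 = 1
  1 XOR 0 = 1
  0 XOR 1 = 1
  1 XOR 0 = 1
  0 XOR 1 = 1
  1 XOR 0 = 1
  0 XOR 1 = 1
= 1110111011111111


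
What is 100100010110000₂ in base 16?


Group into 4-bit nibbles: 0100100010110000
  0100 = 4
  1000 = 8
  1011 = B
  0000 = 0
= 0x48B0


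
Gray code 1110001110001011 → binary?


Gray code: 1110001110001011
MSB stays the same: 1
Each subsequent bit = prev_binary XOR current_gray:
  B[1] = 1 XOR 1 = 0
  B[2] = 0 XOR 1 = 1
  B[3] = 1 XOR 0 = 1
  B[4] = 1 XOR 0 = 1
  B[5] = 1 XOR 0 = 1
  B[6] = 1 XOR 1 = 0
  B[7] = 0 XOR 1 = 1
  B[8] = 1 XOR 1 = 0
  B[9] = 0 XOR 0 = 0
  B[10] = 0 XOR 0 = 0
  B[11] = 0 XOR 0 = 0
  B[12] = 0 XOR 1 = 1
  B[13] = 1 XOR 0 = 1
  B[14] = 1 XOR 1 = 0
  B[15] = 0 XOR 1 = 1
= 1011110100001101 (48397 decimal)


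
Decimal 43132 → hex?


Divide by 16 repeatedly:
43132 ÷ 16 = 2695 remainder 12 (C)
2695 ÷ 16 = 168 remainder 7 (7)
168 ÷ 16 = 10 remainder 8 (8)
10 ÷ 16 = 0 remainder 10 (A)
Reading remainders bottom-up:
= 0xA87C


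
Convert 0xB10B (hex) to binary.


Each hex digit → 4 binary bits:
  B = 1011
  1 = 0001
  0 = 0000
  B = 1011
Concatenate: 1011 0001 0000 1011
= 1011000100001011


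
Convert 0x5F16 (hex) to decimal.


Positional values:
Position 0: 6 × 16^0 = 6 × 1 = 6
Position 1: 1 × 16^1 = 1 × 16 = 16
Position 2: F × 16^2 = 15 × 256 = 3840
Position 3: 5 × 16^3 = 5 × 4096 = 20480
Sum = 6 + 16 + 3840 + 20480
= 24342


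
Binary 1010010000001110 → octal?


Group into 3-bit groups: 001010010000001110
  001 = 1
  010 = 2
  010 = 2
  000 = 0
  001 = 1
  110 = 6
= 0o122016


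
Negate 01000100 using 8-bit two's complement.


Original: 01000100
Step 1 - Invert all bits: 10111011
Step 2 - Add 1: 10111011 + 1
= 10111100 (represents -68)


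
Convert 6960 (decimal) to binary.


Divide by 2 repeatedly:
6960 ÷ 2 = 3480 remainder 0
3480 ÷ 2 = 1740 remainder 0
1740 ÷ 2 = 870 remainder 0
870 ÷ 2 = 435 remainder 0
435 ÷ 2 = 217 remainder 1
217 ÷ 2 = 108 remainder 1
108 ÷ 2 = 54 remainder 0
54 ÷ 2 = 27 remainder 0
27 ÷ 2 = 13 remainder 1
13 ÷ 2 = 6 remainder 1
6 ÷ 2 = 3 remainder 0
3 ÷ 2 = 1 remainder 1
1 ÷ 2 = 0 remainder 1
Reading remainders bottom-up:
= 1101100110000


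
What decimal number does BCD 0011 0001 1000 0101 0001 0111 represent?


Each 4-bit group → digit:
  0011 → 3
  0001 → 1
  1000 → 8
  0101 → 5
  0001 → 1
  0111 → 7
= 318517


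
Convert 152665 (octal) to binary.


Each octal digit → 3 binary bits:
  1 = 001
  5 = 101
  2 = 010
  6 = 110
  6 = 110
  5 = 101
Concatenate: 001 101 010 110 110 101
= 001101010110110101


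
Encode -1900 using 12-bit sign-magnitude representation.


Sign bit: 1 (negative)
Magnitude: 1900 = 11101101100
= 111101101100


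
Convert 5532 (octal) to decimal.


Positional values:
Position 0: 2 × 8^0 = 2
Position 1: 3 × 8^1 = 24
Position 2: 5 × 8^2 = 320
Position 3: 5 × 8^3 = 2560
Sum = 2 + 24 + 320 + 2560
= 2906


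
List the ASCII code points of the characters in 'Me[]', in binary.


String: 'Me[]'  (4 characters)
Per-character ASCII lookup:
  'M': uppercase starts at 65: 'M' = 65 + 12 = 77 → 1001101
  'e': lowercase starts at 97: 'e' = 97 + 4 = 101 → 1100101
  '[': special character: '[' = 91 → 1011011
  ']': special character: ']' = 93 → 1011101
= 1001101 1100101 1011011 1011101


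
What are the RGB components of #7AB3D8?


Hex: #7AB3D8
R = 7A₁₆ = 122
G = B3₁₆ = 179
B = D8₁₆ = 216
= RGB(122, 179, 216)


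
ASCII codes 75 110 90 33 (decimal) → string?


Codes (decimal): 75 110 90 33
Per-code ASCII lookup:
  75  (range 65-90: uppercase, 75 - 65 = 10) → 'K'
  110  (range 97-122: lowercase, 110 - 97 = 13) → 'n'
  90  (range 65-90: uppercase, 90 - 65 = 25) → 'Z'
  33  (special character) → '!'
= 'KnZ!'


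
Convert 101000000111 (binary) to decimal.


Positional values:
Bit 0: 1 × 2^0 = 1
Bit 1: 1 × 2^1 = 2
Bit 2: 1 × 2^2 = 4
Bit 9: 1 × 2^9 = 512
Bit 11: 1 × 2^11 = 2048
Sum = 1 + 2 + 4 + 512 + 2048
= 2567


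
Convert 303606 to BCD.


Each digit → 4-bit binary:
  3 → 0011
  0 → 0000
  3 → 0011
  6 → 0110
  0 → 0000
  6 → 0110
= 0011 0000 0011 0110 0000 0110


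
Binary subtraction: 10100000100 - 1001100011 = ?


Align and subtract column by column (LSB to MSB, borrowing when needed):
  10100000100
- 01001100011
  -----------
  col 0: (0 - 0 borrow-in) - 1 → borrow from next column: (0+2) - 1 = 1, borrow out 1
  col 1: (0 - 1 borrow-in) - 1 → borrow from next column: (-1+2) - 1 = 0, borrow out 1
  col 2: (1 - 1 borrow-in) - 0 → 0 - 0 = 0, borrow out 0
  col 3: (0 - 0 borrow-in) - 0 → 0 - 0 = 0, borrow out 0
  col 4: (0 - 0 borrow-in) - 0 → 0 - 0 = 0, borrow out 0
  col 5: (0 - 0 borrow-in) - 1 → borrow from next column: (0+2) - 1 = 1, borrow out 1
  col 6: (0 - 1 borrow-in) - 1 → borrow from next column: (-1+2) - 1 = 0, borrow out 1
  col 7: (0 - 1 borrow-in) - 0 → borrow from next column: (-1+2) - 0 = 1, borrow out 1
  col 8: (1 - 1 borrow-in) - 0 → 0 - 0 = 0, borrow out 0
  col 9: (0 - 0 borrow-in) - 1 → borrow from next column: (0+2) - 1 = 1, borrow out 1
  col 10: (1 - 1 borrow-in) - 0 → 0 - 0 = 0, borrow out 0
Reading bits MSB→LSB: 01010100001
Strip leading zeros: 1010100001
= 1010100001


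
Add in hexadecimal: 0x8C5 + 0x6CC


Align and add column by column (LSB to MSB, each column mod 16 with carry):
  08C5
+ 06CC
  ----
  col 0: 5(5) + C(12) + 0 (carry in) = 17 → 1(1), carry out 1
  col 1: C(12) + C(12) + 1 (carry in) = 25 → 9(9), carry out 1
  col 2: 8(8) + 6(6) + 1 (carry in) = 15 → F(15), carry out 0
  col 3: 0(0) + 0(0) + 0 (carry in) = 0 → 0(0), carry out 0
Reading digits MSB→LSB: 0F91
Strip leading zeros: F91
= 0xF91


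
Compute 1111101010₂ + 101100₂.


Align and add column by column (LSB to MSB, carry propagating):
  01111101010
+ 00000101100
  -----------
  col 0: 0 + 0 + 0 (carry in) = 0 → bit 0, carry out 0
  col 1: 1 + 0 + 0 (carry in) = 1 → bit 1, carry out 0
  col 2: 0 + 1 + 0 (carry in) = 1 → bit 1, carry out 0
  col 3: 1 + 1 + 0 (carry in) = 2 → bit 0, carry out 1
  col 4: 0 + 0 + 1 (carry in) = 1 → bit 1, carry out 0
  col 5: 1 + 1 + 0 (carry in) = 2 → bit 0, carry out 1
  col 6: 1 + 0 + 1 (carry in) = 2 → bit 0, carry out 1
  col 7: 1 + 0 + 1 (carry in) = 2 → bit 0, carry out 1
  col 8: 1 + 0 + 1 (carry in) = 2 → bit 0, carry out 1
  col 9: 1 + 0 + 1 (carry in) = 2 → bit 0, carry out 1
  col 10: 0 + 0 + 1 (carry in) = 1 → bit 1, carry out 0
Reading bits MSB→LSB: 10000010110
Strip leading zeros: 10000010110
= 10000010110


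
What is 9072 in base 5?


Divide by 5 repeatedly:
9072 ÷ 5 = 1814 remainder 2
1814 ÷ 5 = 362 remainder 4
362 ÷ 5 = 72 remainder 2
72 ÷ 5 = 14 remainder 2
14 ÷ 5 = 2 remainder 4
2 ÷ 5 = 0 remainder 2
Reading remainders bottom-up:
= 242242


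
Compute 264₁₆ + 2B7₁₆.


Align and add column by column (LSB to MSB, each column mod 16 with carry):
  0264
+ 02B7
  ----
  col 0: 4(4) + 7(7) + 0 (carry in) = 11 → B(11), carry out 0
  col 1: 6(6) + B(11) + 0 (carry in) = 17 → 1(1), carry out 1
  col 2: 2(2) + 2(2) + 1 (carry in) = 5 → 5(5), carry out 0
  col 3: 0(0) + 0(0) + 0 (carry in) = 0 → 0(0), carry out 0
Reading digits MSB→LSB: 051B
Strip leading zeros: 51B
= 0x51B


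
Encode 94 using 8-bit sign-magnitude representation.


Sign bit: 0 (positive)
Magnitude: 94 = 1011110
= 01011110


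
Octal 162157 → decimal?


Positional values:
Position 0: 7 × 8^0 = 7
Position 1: 5 × 8^1 = 40
Position 2: 1 × 8^2 = 64
Position 3: 2 × 8^3 = 1024
Position 4: 6 × 8^4 = 24576
Position 5: 1 × 8^5 = 32768
Sum = 7 + 40 + 64 + 1024 + 24576 + 32768
= 58479


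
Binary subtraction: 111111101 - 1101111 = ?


Align and subtract column by column (LSB to MSB, borrowing when needed):
  111111101
- 001101111
  ---------
  col 0: (1 - 0 borrow-in) - 1 → 1 - 1 = 0, borrow out 0
  col 1: (0 - 0 borrow-in) - 1 → borrow from next column: (0+2) - 1 = 1, borrow out 1
  col 2: (1 - 1 borrow-in) - 1 → borrow from next column: (0+2) - 1 = 1, borrow out 1
  col 3: (1 - 1 borrow-in) - 1 → borrow from next column: (0+2) - 1 = 1, borrow out 1
  col 4: (1 - 1 borrow-in) - 0 → 0 - 0 = 0, borrow out 0
  col 5: (1 - 0 borrow-in) - 1 → 1 - 1 = 0, borrow out 0
  col 6: (1 - 0 borrow-in) - 1 → 1 - 1 = 0, borrow out 0
  col 7: (1 - 0 borrow-in) - 0 → 1 - 0 = 1, borrow out 0
  col 8: (1 - 0 borrow-in) - 0 → 1 - 0 = 1, borrow out 0
Reading bits MSB→LSB: 110001110
Strip leading zeros: 110001110
= 110001110


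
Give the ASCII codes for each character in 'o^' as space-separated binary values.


String: 'o^'  (2 characters)
Per-character ASCII lookup:
  'o': lowercase starts at 97: 'o' = 97 + 14 = 111 → 1101111
  '^': special character: '^' = 94 → 1011110
= 1101111 1011110


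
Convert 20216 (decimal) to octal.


Divide by 8 repeatedly:
20216 ÷ 8 = 2527 remainder 0
2527 ÷ 8 = 315 remainder 7
315 ÷ 8 = 39 remainder 3
39 ÷ 8 = 4 remainder 7
4 ÷ 8 = 0 remainder 4
Reading remainders bottom-up:
= 0o47370


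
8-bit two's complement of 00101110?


Original: 00101110
Step 1 - Invert all bits: 11010001
Step 2 - Add 1: 11010001 + 1
= 11010010 (represents -46)


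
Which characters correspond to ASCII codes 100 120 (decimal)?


Codes (decimal): 100 120
Per-code ASCII lookup:
  100  (range 97-122: lowercase, 100 - 97 = 3) → 'd'
  120  (range 97-122: lowercase, 120 - 97 = 23) → 'x'
= 'dx'


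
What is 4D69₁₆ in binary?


Each hex digit → 4 binary bits:
  4 = 0100
  D = 1101
  6 = 0110
  9 = 1001
Concatenate: 0100 1101 0110 1001
= 0100110101101001


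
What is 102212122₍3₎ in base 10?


Positional values (base 3):
  2 × 3^0 = 2 × 1 = 2
  2 × 3^1 = 2 × 3 = 6
  1 × 3^2 = 1 × 9 = 9
  2 × 3^3 = 2 × 27 = 54
  1 × 3^4 = 1 × 81 = 81
  2 × 3^5 = 2 × 243 = 486
  2 × 3^6 = 2 × 729 = 1458
  0 × 3^7 = 0 × 2187 = 0
  1 × 3^8 = 1 × 6561 = 6561
Sum = 2 + 6 + 9 + 54 + 81 + 486 + 1458 + 0 + 6561
= 8657


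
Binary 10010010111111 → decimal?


Positional values:
Bit 0: 1 × 2^0 = 1
Bit 1: 1 × 2^1 = 2
Bit 2: 1 × 2^2 = 4
Bit 3: 1 × 2^3 = 8
Bit 4: 1 × 2^4 = 16
Bit 5: 1 × 2^5 = 32
Bit 7: 1 × 2^7 = 128
Bit 10: 1 × 2^10 = 1024
Bit 13: 1 × 2^13 = 8192
Sum = 1 + 2 + 4 + 8 + 16 + 32 + 128 + 1024 + 8192
= 9407


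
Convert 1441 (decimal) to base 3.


Divide by 3 repeatedly:
1441 ÷ 3 = 480 remainder 1
480 ÷ 3 = 160 remainder 0
160 ÷ 3 = 53 remainder 1
53 ÷ 3 = 17 remainder 2
17 ÷ 3 = 5 remainder 2
5 ÷ 3 = 1 remainder 2
1 ÷ 3 = 0 remainder 1
Reading remainders bottom-up:
= 1222101


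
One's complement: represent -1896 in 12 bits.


Original: 011101101000
Invert all bits:
  bit 0: 0 → 1
  bit 1: 1 → 0
  bit 2: 1 → 0
  bit 3: 1 → 0
  bit 4: 0 → 1
  bit 5: 1 → 0
  bit 6: 1 → 0
  bit 7: 0 → 1
  bit 8: 1 → 0
  bit 9: 0 → 1
  bit 10: 0 → 1
  bit 11: 0 → 1
= 100010010111


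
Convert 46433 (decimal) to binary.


Divide by 2 repeatedly:
46433 ÷ 2 = 23216 remainder 1
23216 ÷ 2 = 11608 remainder 0
11608 ÷ 2 = 5804 remainder 0
5804 ÷ 2 = 2902 remainder 0
2902 ÷ 2 = 1451 remainder 0
1451 ÷ 2 = 725 remainder 1
725 ÷ 2 = 362 remainder 1
362 ÷ 2 = 181 remainder 0
181 ÷ 2 = 90 remainder 1
90 ÷ 2 = 45 remainder 0
45 ÷ 2 = 22 remainder 1
22 ÷ 2 = 11 remainder 0
11 ÷ 2 = 5 remainder 1
5 ÷ 2 = 2 remainder 1
2 ÷ 2 = 1 remainder 0
1 ÷ 2 = 0 remainder 1
Reading remainders bottom-up:
= 1011010101100001


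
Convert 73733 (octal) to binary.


Each octal digit → 3 binary bits:
  7 = 111
  3 = 011
  7 = 111
  3 = 011
  3 = 011
Concatenate: 111 011 111 011 011
= 111011111011011


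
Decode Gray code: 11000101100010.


Gray code: 11000101100010
MSB stays the same: 1
Each subsequent bit = prev_binary XOR current_gray:
  B[1] = 1 XOR 1 = 0
  B[2] = 0 XOR 0 = 0
  B[3] = 0 XOR 0 = 0
  B[4] = 0 XOR 0 = 0
  B[5] = 0 XOR 1 = 1
  B[6] = 1 XOR 0 = 1
  B[7] = 1 XOR 1 = 0
  B[8] = 0 XOR 1 = 1
  B[9] = 1 XOR 0 = 1
  B[10] = 1 XOR 0 = 1
  B[11] = 1 XOR 0 = 1
  B[12] = 1 XOR 1 = 0
  B[13] = 0 XOR 0 = 0
= 10000110111100 (8636 decimal)


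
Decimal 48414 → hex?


Divide by 16 repeatedly:
48414 ÷ 16 = 3025 remainder 14 (E)
3025 ÷ 16 = 189 remainder 1 (1)
189 ÷ 16 = 11 remainder 13 (D)
11 ÷ 16 = 0 remainder 11 (B)
Reading remainders bottom-up:
= 0xBD1E


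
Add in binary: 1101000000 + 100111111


Align and add column by column (LSB to MSB, carry propagating):
  01101000000
+ 00100111111
  -----------
  col 0: 0 + 1 + 0 (carry in) = 1 → bit 1, carry out 0
  col 1: 0 + 1 + 0 (carry in) = 1 → bit 1, carry out 0
  col 2: 0 + 1 + 0 (carry in) = 1 → bit 1, carry out 0
  col 3: 0 + 1 + 0 (carry in) = 1 → bit 1, carry out 0
  col 4: 0 + 1 + 0 (carry in) = 1 → bit 1, carry out 0
  col 5: 0 + 1 + 0 (carry in) = 1 → bit 1, carry out 0
  col 6: 1 + 0 + 0 (carry in) = 1 → bit 1, carry out 0
  col 7: 0 + 0 + 0 (carry in) = 0 → bit 0, carry out 0
  col 8: 1 + 1 + 0 (carry in) = 2 → bit 0, carry out 1
  col 9: 1 + 0 + 1 (carry in) = 2 → bit 0, carry out 1
  col 10: 0 + 0 + 1 (carry in) = 1 → bit 1, carry out 0
Reading bits MSB→LSB: 10001111111
Strip leading zeros: 10001111111
= 10001111111


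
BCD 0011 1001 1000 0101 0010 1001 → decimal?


Each 4-bit group → digit:
  0011 → 3
  1001 → 9
  1000 → 8
  0101 → 5
  0010 → 2
  1001 → 9
= 398529


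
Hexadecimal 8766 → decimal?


Positional values:
Position 0: 6 × 16^0 = 6 × 1 = 6
Position 1: 6 × 16^1 = 6 × 16 = 96
Position 2: 7 × 16^2 = 7 × 256 = 1792
Position 3: 8 × 16^3 = 8 × 4096 = 32768
Sum = 6 + 96 + 1792 + 32768
= 34662


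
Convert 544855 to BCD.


Each digit → 4-bit binary:
  5 → 0101
  4 → 0100
  4 → 0100
  8 → 1000
  5 → 0101
  5 → 0101
= 0101 0100 0100 1000 0101 0101


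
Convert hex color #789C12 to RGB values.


Hex: #789C12
R = 78₁₆ = 120
G = 9C₁₆ = 156
B = 12₁₆ = 18
= RGB(120, 156, 18)


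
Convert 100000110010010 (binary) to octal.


Group into 3-bit groups: 100000110010010
  100 = 4
  000 = 0
  110 = 6
  010 = 2
  010 = 2
= 0o40622


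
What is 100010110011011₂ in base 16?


Group into 4-bit nibbles: 0100010110011011
  0100 = 4
  0101 = 5
  1001 = 9
  1011 = B
= 0x459B


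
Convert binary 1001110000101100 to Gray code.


Binary: 1001110000101100
Gray code: G = B XOR (B >> 1)
B >> 1 = 0100111000010110
1001110000101100 XOR 0100111000010110:
  1 XOR 0 = 1
  0 XOR 1 = 1
  0 XOR 0 = 0
  1 XOR 0 = 1
  1 XOR 1 = 0
  1 XOR 1 = 0
  0 XOR 1 = 1
  0 XOR 0 = 0
  0 XOR 0 = 0
  0 XOR 0 = 0
  1 XOR 0 = 1
  0 XOR 1 = 1
  1 XOR 0 = 1
  1 XOR 1 = 0
  0 XOR 1 = 1
  0 XOR 0 = 0
= 1101001000111010


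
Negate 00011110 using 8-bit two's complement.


Original: 00011110
Step 1 - Invert all bits: 11100001
Step 2 - Add 1: 11100001 + 1
= 11100010 (represents -30)


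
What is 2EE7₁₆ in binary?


Each hex digit → 4 binary bits:
  2 = 0010
  E = 1110
  E = 1110
  7 = 0111
Concatenate: 0010 1110 1110 0111
= 0010111011100111


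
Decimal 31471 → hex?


Divide by 16 repeatedly:
31471 ÷ 16 = 1966 remainder 15 (F)
1966 ÷ 16 = 122 remainder 14 (E)
122 ÷ 16 = 7 remainder 10 (A)
7 ÷ 16 = 0 remainder 7 (7)
Reading remainders bottom-up:
= 0x7AEF


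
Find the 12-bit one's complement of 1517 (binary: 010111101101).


Original: 010111101101
Invert all bits:
  bit 0: 0 → 1
  bit 1: 1 → 0
  bit 2: 0 → 1
  bit 3: 1 → 0
  bit 4: 1 → 0
  bit 5: 1 → 0
  bit 6: 1 → 0
  bit 7: 0 → 1
  bit 8: 1 → 0
  bit 9: 1 → 0
  bit 10: 0 → 1
  bit 11: 1 → 0
= 101000010010


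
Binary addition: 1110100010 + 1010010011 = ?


Align and add column by column (LSB to MSB, carry propagating):
  01110100010
+ 01010010011
  -----------
  col 0: 0 + 1 + 0 (carry in) = 1 → bit 1, carry out 0
  col 1: 1 + 1 + 0 (carry in) = 2 → bit 0, carry out 1
  col 2: 0 + 0 + 1 (carry in) = 1 → bit 1, carry out 0
  col 3: 0 + 0 + 0 (carry in) = 0 → bit 0, carry out 0
  col 4: 0 + 1 + 0 (carry in) = 1 → bit 1, carry out 0
  col 5: 1 + 0 + 0 (carry in) = 1 → bit 1, carry out 0
  col 6: 0 + 0 + 0 (carry in) = 0 → bit 0, carry out 0
  col 7: 1 + 1 + 0 (carry in) = 2 → bit 0, carry out 1
  col 8: 1 + 0 + 1 (carry in) = 2 → bit 0, carry out 1
  col 9: 1 + 1 + 1 (carry in) = 3 → bit 1, carry out 1
  col 10: 0 + 0 + 1 (carry in) = 1 → bit 1, carry out 0
Reading bits MSB→LSB: 11000110101
Strip leading zeros: 11000110101
= 11000110101


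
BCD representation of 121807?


Each digit → 4-bit binary:
  1 → 0001
  2 → 0010
  1 → 0001
  8 → 1000
  0 → 0000
  7 → 0111
= 0001 0010 0001 1000 0000 0111


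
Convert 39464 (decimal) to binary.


Divide by 2 repeatedly:
39464 ÷ 2 = 19732 remainder 0
19732 ÷ 2 = 9866 remainder 0
9866 ÷ 2 = 4933 remainder 0
4933 ÷ 2 = 2466 remainder 1
2466 ÷ 2 = 1233 remainder 0
1233 ÷ 2 = 616 remainder 1
616 ÷ 2 = 308 remainder 0
308 ÷ 2 = 154 remainder 0
154 ÷ 2 = 77 remainder 0
77 ÷ 2 = 38 remainder 1
38 ÷ 2 = 19 remainder 0
19 ÷ 2 = 9 remainder 1
9 ÷ 2 = 4 remainder 1
4 ÷ 2 = 2 remainder 0
2 ÷ 2 = 1 remainder 0
1 ÷ 2 = 0 remainder 1
Reading remainders bottom-up:
= 1001101000101000


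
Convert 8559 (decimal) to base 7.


Divide by 7 repeatedly:
8559 ÷ 7 = 1222 remainder 5
1222 ÷ 7 = 174 remainder 4
174 ÷ 7 = 24 remainder 6
24 ÷ 7 = 3 remainder 3
3 ÷ 7 = 0 remainder 3
Reading remainders bottom-up:
= 33645


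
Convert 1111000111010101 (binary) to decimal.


Positional values:
Bit 0: 1 × 2^0 = 1
Bit 2: 1 × 2^2 = 4
Bit 4: 1 × 2^4 = 16
Bit 6: 1 × 2^6 = 64
Bit 7: 1 × 2^7 = 128
Bit 8: 1 × 2^8 = 256
Bit 12: 1 × 2^12 = 4096
Bit 13: 1 × 2^13 = 8192
Bit 14: 1 × 2^14 = 16384
Bit 15: 1 × 2^15 = 32768
Sum = 1 + 4 + 16 + 64 + 128 + 256 + 4096 + 8192 + 16384 + 32768
= 61909


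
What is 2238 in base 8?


Divide by 8 repeatedly:
2238 ÷ 8 = 279 remainder 6
279 ÷ 8 = 34 remainder 7
34 ÷ 8 = 4 remainder 2
4 ÷ 8 = 0 remainder 4
Reading remainders bottom-up:
= 0o4276


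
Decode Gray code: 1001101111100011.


Gray code: 1001101111100011
MSB stays the same: 1
Each subsequent bit = prev_binary XOR current_gray:
  B[1] = 1 XOR 0 = 1
  B[2] = 1 XOR 0 = 1
  B[3] = 1 XOR 1 = 0
  B[4] = 0 XOR 1 = 1
  B[5] = 1 XOR 0 = 1
  B[6] = 1 XOR 1 = 0
  B[7] = 0 XOR 1 = 1
  B[8] = 1 XOR 1 = 0
  B[9] = 0 XOR 1 = 1
  B[10] = 1 XOR 1 = 0
  B[11] = 0 XOR 0 = 0
  B[12] = 0 XOR 0 = 0
  B[13] = 0 XOR 0 = 0
  B[14] = 0 XOR 1 = 1
  B[15] = 1 XOR 1 = 0
= 1110110101000010 (60738 decimal)


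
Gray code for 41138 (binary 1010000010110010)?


Binary: 1010000010110010
Gray code: G = B XOR (B >> 1)
B >> 1 = 0101000001011001
1010000010110010 XOR 0101000001011001:
  1 XOR 0 = 1
  0 XOR 1 = 1
  1 XOR 0 = 1
  0 XOR 1 = 1
  0 XOR 0 = 0
  0 XOR 0 = 0
  0 XOR 0 = 0
  0 XOR 0 = 0
  1 XOR 0 = 1
  0 XOR 1 = 1
  1 XOR 0 = 1
  1 XOR 1 = 0
  0 XOR 1 = 1
  0 XOR 0 = 0
  1 XOR 0 = 1
  0 XOR 1 = 1
= 1111000011101011


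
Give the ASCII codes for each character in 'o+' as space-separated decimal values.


String: 'o+'  (2 characters)
Per-character ASCII lookup:
  'o': lowercase starts at 97: 'o' = 97 + 14 = 111
  '+': special character: '+' = 43
= 111 43


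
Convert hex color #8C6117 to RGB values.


Hex: #8C6117
R = 8C₁₆ = 140
G = 61₁₆ = 97
B = 17₁₆ = 23
= RGB(140, 97, 23)


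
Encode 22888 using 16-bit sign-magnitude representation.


Sign bit: 0 (positive)
Magnitude: 22888 = 101100101101000
= 0101100101101000


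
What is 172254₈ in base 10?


Positional values:
Position 0: 4 × 8^0 = 4
Position 1: 5 × 8^1 = 40
Position 2: 2 × 8^2 = 128
Position 3: 2 × 8^3 = 1024
Position 4: 7 × 8^4 = 28672
Position 5: 1 × 8^5 = 32768
Sum = 4 + 40 + 128 + 1024 + 28672 + 32768
= 62636


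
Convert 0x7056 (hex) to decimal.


Positional values:
Position 0: 6 × 16^0 = 6 × 1 = 6
Position 1: 5 × 16^1 = 5 × 16 = 80
Position 2: 0 × 16^2 = 0 × 256 = 0
Position 3: 7 × 16^3 = 7 × 4096 = 28672
Sum = 6 + 80 + 0 + 28672
= 28758


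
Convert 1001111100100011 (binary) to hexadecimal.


Group into 4-bit nibbles: 1001111100100011
  1001 = 9
  1111 = F
  0010 = 2
  0011 = 3
= 0x9F23


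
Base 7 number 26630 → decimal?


Positional values (base 7):
  0 × 7^0 = 0 × 1 = 0
  3 × 7^1 = 3 × 7 = 21
  6 × 7^2 = 6 × 49 = 294
  6 × 7^3 = 6 × 343 = 2058
  2 × 7^4 = 2 × 2401 = 4802
Sum = 0 + 21 + 294 + 2058 + 4802
= 7175


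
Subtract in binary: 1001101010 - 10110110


Align and subtract column by column (LSB to MSB, borrowing when needed):
  1001101010
- 0010110110
  ----------
  col 0: (0 - 0 borrow-in) - 0 → 0 - 0 = 0, borrow out 0
  col 1: (1 - 0 borrow-in) - 1 → 1 - 1 = 0, borrow out 0
  col 2: (0 - 0 borrow-in) - 1 → borrow from next column: (0+2) - 1 = 1, borrow out 1
  col 3: (1 - 1 borrow-in) - 0 → 0 - 0 = 0, borrow out 0
  col 4: (0 - 0 borrow-in) - 1 → borrow from next column: (0+2) - 1 = 1, borrow out 1
  col 5: (1 - 1 borrow-in) - 1 → borrow from next column: (0+2) - 1 = 1, borrow out 1
  col 6: (1 - 1 borrow-in) - 0 → 0 - 0 = 0, borrow out 0
  col 7: (0 - 0 borrow-in) - 1 → borrow from next column: (0+2) - 1 = 1, borrow out 1
  col 8: (0 - 1 borrow-in) - 0 → borrow from next column: (-1+2) - 0 = 1, borrow out 1
  col 9: (1 - 1 borrow-in) - 0 → 0 - 0 = 0, borrow out 0
Reading bits MSB→LSB: 0110110100
Strip leading zeros: 110110100
= 110110100


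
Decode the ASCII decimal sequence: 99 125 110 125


Codes (decimal): 99 125 110 125
Per-code ASCII lookup:
  99  (range 97-122: lowercase, 99 - 97 = 2) → 'c'
  125  (special character) → '}'
  110  (range 97-122: lowercase, 110 - 97 = 13) → 'n'
  125  (special character) → '}'
= 'c}n}'


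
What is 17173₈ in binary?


Each octal digit → 3 binary bits:
  1 = 001
  7 = 111
  1 = 001
  7 = 111
  3 = 011
Concatenate: 001 111 001 111 011
= 001111001111011


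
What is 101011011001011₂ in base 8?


Group into 3-bit groups: 101011011001011
  101 = 5
  011 = 3
  011 = 3
  001 = 1
  011 = 3
= 0o53313


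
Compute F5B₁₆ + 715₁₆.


Align and add column by column (LSB to MSB, each column mod 16 with carry):
  0F5B
+ 0715
  ----
  col 0: B(11) + 5(5) + 0 (carry in) = 16 → 0(0), carry out 1
  col 1: 5(5) + 1(1) + 1 (carry in) = 7 → 7(7), carry out 0
  col 2: F(15) + 7(7) + 0 (carry in) = 22 → 6(6), carry out 1
  col 3: 0(0) + 0(0) + 1 (carry in) = 1 → 1(1), carry out 0
Reading digits MSB→LSB: 1670
Strip leading zeros: 1670
= 0x1670


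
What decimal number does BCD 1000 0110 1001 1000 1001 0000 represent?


Each 4-bit group → digit:
  1000 → 8
  0110 → 6
  1001 → 9
  1000 → 8
  1001 → 9
  0000 → 0
= 869890


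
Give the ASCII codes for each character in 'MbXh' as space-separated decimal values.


String: 'MbXh'  (4 characters)
Per-character ASCII lookup:
  'M': uppercase starts at 65: 'M' = 65 + 12 = 77
  'b': lowercase starts at 97: 'b' = 97 + 1 = 98
  'X': uppercase starts at 65: 'X' = 65 + 23 = 88
  'h': lowercase starts at 97: 'h' = 97 + 7 = 104
= 77 98 88 104


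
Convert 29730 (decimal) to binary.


Divide by 2 repeatedly:
29730 ÷ 2 = 14865 remainder 0
14865 ÷ 2 = 7432 remainder 1
7432 ÷ 2 = 3716 remainder 0
3716 ÷ 2 = 1858 remainder 0
1858 ÷ 2 = 929 remainder 0
929 ÷ 2 = 464 remainder 1
464 ÷ 2 = 232 remainder 0
232 ÷ 2 = 116 remainder 0
116 ÷ 2 = 58 remainder 0
58 ÷ 2 = 29 remainder 0
29 ÷ 2 = 14 remainder 1
14 ÷ 2 = 7 remainder 0
7 ÷ 2 = 3 remainder 1
3 ÷ 2 = 1 remainder 1
1 ÷ 2 = 0 remainder 1
Reading remainders bottom-up:
= 111010000100010


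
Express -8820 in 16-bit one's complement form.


Original: 0010001001110100
Invert all bits:
  bit 0: 0 → 1
  bit 1: 0 → 1
  bit 2: 1 → 0
  bit 3: 0 → 1
  bit 4: 0 → 1
  bit 5: 0 → 1
  bit 6: 1 → 0
  bit 7: 0 → 1
  bit 8: 0 → 1
  bit 9: 1 → 0
  bit 10: 1 → 0
  bit 11: 1 → 0
  bit 12: 0 → 1
  bit 13: 1 → 0
  bit 14: 0 → 1
  bit 15: 0 → 1
= 1101110110001011


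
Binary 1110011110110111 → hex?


Group into 4-bit nibbles: 1110011110110111
  1110 = E
  0111 = 7
  1011 = B
  0111 = 7
= 0xE7B7


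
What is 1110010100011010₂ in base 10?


Positional values:
Bit 1: 1 × 2^1 = 2
Bit 3: 1 × 2^3 = 8
Bit 4: 1 × 2^4 = 16
Bit 8: 1 × 2^8 = 256
Bit 10: 1 × 2^10 = 1024
Bit 13: 1 × 2^13 = 8192
Bit 14: 1 × 2^14 = 16384
Bit 15: 1 × 2^15 = 32768
Sum = 2 + 8 + 16 + 256 + 1024 + 8192 + 16384 + 32768
= 58650


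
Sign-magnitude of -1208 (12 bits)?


Sign bit: 1 (negative)
Magnitude: 1208 = 10010111000
= 110010111000


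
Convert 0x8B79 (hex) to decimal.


Positional values:
Position 0: 9 × 16^0 = 9 × 1 = 9
Position 1: 7 × 16^1 = 7 × 16 = 112
Position 2: B × 16^2 = 11 × 256 = 2816
Position 3: 8 × 16^3 = 8 × 4096 = 32768
Sum = 9 + 112 + 2816 + 32768
= 35705


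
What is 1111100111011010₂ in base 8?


Group into 3-bit groups: 001111100111011010
  001 = 1
  111 = 7
  100 = 4
  111 = 7
  011 = 3
  010 = 2
= 0o174732


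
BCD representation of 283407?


Each digit → 4-bit binary:
  2 → 0010
  8 → 1000
  3 → 0011
  4 → 0100
  0 → 0000
  7 → 0111
= 0010 1000 0011 0100 0000 0111


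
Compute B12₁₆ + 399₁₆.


Align and add column by column (LSB to MSB, each column mod 16 with carry):
  0B12
+ 0399
  ----
  col 0: 2(2) + 9(9) + 0 (carry in) = 11 → B(11), carry out 0
  col 1: 1(1) + 9(9) + 0 (carry in) = 10 → A(10), carry out 0
  col 2: B(11) + 3(3) + 0 (carry in) = 14 → E(14), carry out 0
  col 3: 0(0) + 0(0) + 0 (carry in) = 0 → 0(0), carry out 0
Reading digits MSB→LSB: 0EAB
Strip leading zeros: EAB
= 0xEAB


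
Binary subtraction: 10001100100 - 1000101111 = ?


Align and subtract column by column (LSB to MSB, borrowing when needed):
  10001100100
- 01000101111
  -----------
  col 0: (0 - 0 borrow-in) - 1 → borrow from next column: (0+2) - 1 = 1, borrow out 1
  col 1: (0 - 1 borrow-in) - 1 → borrow from next column: (-1+2) - 1 = 0, borrow out 1
  col 2: (1 - 1 borrow-in) - 1 → borrow from next column: (0+2) - 1 = 1, borrow out 1
  col 3: (0 - 1 borrow-in) - 1 → borrow from next column: (-1+2) - 1 = 0, borrow out 1
  col 4: (0 - 1 borrow-in) - 0 → borrow from next column: (-1+2) - 0 = 1, borrow out 1
  col 5: (1 - 1 borrow-in) - 1 → borrow from next column: (0+2) - 1 = 1, borrow out 1
  col 6: (1 - 1 borrow-in) - 0 → 0 - 0 = 0, borrow out 0
  col 7: (0 - 0 borrow-in) - 0 → 0 - 0 = 0, borrow out 0
  col 8: (0 - 0 borrow-in) - 0 → 0 - 0 = 0, borrow out 0
  col 9: (0 - 0 borrow-in) - 1 → borrow from next column: (0+2) - 1 = 1, borrow out 1
  col 10: (1 - 1 borrow-in) - 0 → 0 - 0 = 0, borrow out 0
Reading bits MSB→LSB: 01000110101
Strip leading zeros: 1000110101
= 1000110101


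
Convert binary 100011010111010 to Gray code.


Binary: 100011010111010
Gray code: G = B XOR (B >> 1)
B >> 1 = 010001101011101
100011010111010 XOR 010001101011101:
  1 XOR 0 = 1
  0 XOR 1 = 1
  0 XOR 0 = 0
  0 XOR 0 = 0
  1 XOR 0 = 1
  1 XOR 1 = 0
  0 XOR 1 = 1
  1 XOR 0 = 1
  0 XOR 1 = 1
  1 XOR 0 = 1
  1 XOR 1 = 0
  1 XOR 1 = 0
  0 XOR 1 = 1
  1 XOR 0 = 1
  0 XOR 1 = 1
= 110010111100111


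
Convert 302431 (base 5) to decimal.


Positional values (base 5):
  1 × 5^0 = 1 × 1 = 1
  3 × 5^1 = 3 × 5 = 15
  4 × 5^2 = 4 × 25 = 100
  2 × 5^3 = 2 × 125 = 250
  0 × 5^4 = 0 × 625 = 0
  3 × 5^5 = 3 × 3125 = 9375
Sum = 1 + 15 + 100 + 250 + 0 + 9375
= 9741


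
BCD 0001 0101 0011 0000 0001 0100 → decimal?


Each 4-bit group → digit:
  0001 → 1
  0101 → 5
  0011 → 3
  0000 → 0
  0001 → 1
  0100 → 4
= 153014


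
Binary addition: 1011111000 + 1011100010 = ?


Align and add column by column (LSB to MSB, carry propagating):
  01011111000
+ 01011100010
  -----------
  col 0: 0 + 0 + 0 (carry in) = 0 → bit 0, carry out 0
  col 1: 0 + 1 + 0 (carry in) = 1 → bit 1, carry out 0
  col 2: 0 + 0 + 0 (carry in) = 0 → bit 0, carry out 0
  col 3: 1 + 0 + 0 (carry in) = 1 → bit 1, carry out 0
  col 4: 1 + 0 + 0 (carry in) = 1 → bit 1, carry out 0
  col 5: 1 + 1 + 0 (carry in) = 2 → bit 0, carry out 1
  col 6: 1 + 1 + 1 (carry in) = 3 → bit 1, carry out 1
  col 7: 1 + 1 + 1 (carry in) = 3 → bit 1, carry out 1
  col 8: 0 + 0 + 1 (carry in) = 1 → bit 1, carry out 0
  col 9: 1 + 1 + 0 (carry in) = 2 → bit 0, carry out 1
  col 10: 0 + 0 + 1 (carry in) = 1 → bit 1, carry out 0
Reading bits MSB→LSB: 10111011010
Strip leading zeros: 10111011010
= 10111011010


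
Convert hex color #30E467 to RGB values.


Hex: #30E467
R = 30₁₆ = 48
G = E4₁₆ = 228
B = 67₁₆ = 103
= RGB(48, 228, 103)


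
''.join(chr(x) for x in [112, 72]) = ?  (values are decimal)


Codes (decimal): 112 72
Per-code ASCII lookup:
  112  (range 97-122: lowercase, 112 - 97 = 15) → 'p'
  72  (range 65-90: uppercase, 72 - 65 = 7) → 'H'
= 'pH'


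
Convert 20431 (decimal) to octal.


Divide by 8 repeatedly:
20431 ÷ 8 = 2553 remainder 7
2553 ÷ 8 = 319 remainder 1
319 ÷ 8 = 39 remainder 7
39 ÷ 8 = 4 remainder 7
4 ÷ 8 = 0 remainder 4
Reading remainders bottom-up:
= 0o47717


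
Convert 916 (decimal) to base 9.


Divide by 9 repeatedly:
916 ÷ 9 = 101 remainder 7
101 ÷ 9 = 11 remainder 2
11 ÷ 9 = 1 remainder 2
1 ÷ 9 = 0 remainder 1
Reading remainders bottom-up:
= 1227
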